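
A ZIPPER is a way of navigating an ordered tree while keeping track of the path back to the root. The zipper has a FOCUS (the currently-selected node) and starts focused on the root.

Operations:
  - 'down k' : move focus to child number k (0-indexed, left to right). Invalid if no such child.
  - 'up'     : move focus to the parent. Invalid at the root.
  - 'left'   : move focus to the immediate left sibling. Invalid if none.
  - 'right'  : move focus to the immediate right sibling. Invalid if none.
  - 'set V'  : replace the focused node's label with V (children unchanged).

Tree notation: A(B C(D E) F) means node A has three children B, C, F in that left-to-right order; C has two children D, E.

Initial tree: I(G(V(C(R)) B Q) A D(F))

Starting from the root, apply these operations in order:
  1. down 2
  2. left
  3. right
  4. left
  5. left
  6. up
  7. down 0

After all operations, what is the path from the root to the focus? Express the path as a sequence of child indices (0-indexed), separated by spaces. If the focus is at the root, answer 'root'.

Answer: 0

Derivation:
Step 1 (down 2): focus=D path=2 depth=1 children=['F'] left=['G', 'A'] right=[] parent=I
Step 2 (left): focus=A path=1 depth=1 children=[] left=['G'] right=['D'] parent=I
Step 3 (right): focus=D path=2 depth=1 children=['F'] left=['G', 'A'] right=[] parent=I
Step 4 (left): focus=A path=1 depth=1 children=[] left=['G'] right=['D'] parent=I
Step 5 (left): focus=G path=0 depth=1 children=['V', 'B', 'Q'] left=[] right=['A', 'D'] parent=I
Step 6 (up): focus=I path=root depth=0 children=['G', 'A', 'D'] (at root)
Step 7 (down 0): focus=G path=0 depth=1 children=['V', 'B', 'Q'] left=[] right=['A', 'D'] parent=I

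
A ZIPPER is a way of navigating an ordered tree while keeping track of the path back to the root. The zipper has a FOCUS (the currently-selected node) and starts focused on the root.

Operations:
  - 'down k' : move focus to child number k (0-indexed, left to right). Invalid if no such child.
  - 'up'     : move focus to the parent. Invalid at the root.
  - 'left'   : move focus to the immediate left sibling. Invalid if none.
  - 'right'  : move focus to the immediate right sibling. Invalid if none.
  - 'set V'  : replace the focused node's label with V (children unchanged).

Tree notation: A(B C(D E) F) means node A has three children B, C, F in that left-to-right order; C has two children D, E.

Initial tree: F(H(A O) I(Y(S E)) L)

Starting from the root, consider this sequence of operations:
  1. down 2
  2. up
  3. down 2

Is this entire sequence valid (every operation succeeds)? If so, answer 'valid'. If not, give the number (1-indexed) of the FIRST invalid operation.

Answer: valid

Derivation:
Step 1 (down 2): focus=L path=2 depth=1 children=[] left=['H', 'I'] right=[] parent=F
Step 2 (up): focus=F path=root depth=0 children=['H', 'I', 'L'] (at root)
Step 3 (down 2): focus=L path=2 depth=1 children=[] left=['H', 'I'] right=[] parent=F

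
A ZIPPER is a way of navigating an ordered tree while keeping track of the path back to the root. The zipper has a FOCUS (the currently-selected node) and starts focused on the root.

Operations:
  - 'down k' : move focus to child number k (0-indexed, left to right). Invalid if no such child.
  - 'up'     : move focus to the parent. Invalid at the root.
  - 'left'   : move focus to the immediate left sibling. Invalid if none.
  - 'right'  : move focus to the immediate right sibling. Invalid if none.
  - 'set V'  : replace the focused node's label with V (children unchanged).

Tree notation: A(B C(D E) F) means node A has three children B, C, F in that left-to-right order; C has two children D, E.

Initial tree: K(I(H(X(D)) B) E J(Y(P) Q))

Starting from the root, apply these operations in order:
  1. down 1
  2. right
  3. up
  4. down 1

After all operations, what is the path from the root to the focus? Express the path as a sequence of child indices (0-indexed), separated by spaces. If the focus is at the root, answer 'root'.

Answer: 1

Derivation:
Step 1 (down 1): focus=E path=1 depth=1 children=[] left=['I'] right=['J'] parent=K
Step 2 (right): focus=J path=2 depth=1 children=['Y', 'Q'] left=['I', 'E'] right=[] parent=K
Step 3 (up): focus=K path=root depth=0 children=['I', 'E', 'J'] (at root)
Step 4 (down 1): focus=E path=1 depth=1 children=[] left=['I'] right=['J'] parent=K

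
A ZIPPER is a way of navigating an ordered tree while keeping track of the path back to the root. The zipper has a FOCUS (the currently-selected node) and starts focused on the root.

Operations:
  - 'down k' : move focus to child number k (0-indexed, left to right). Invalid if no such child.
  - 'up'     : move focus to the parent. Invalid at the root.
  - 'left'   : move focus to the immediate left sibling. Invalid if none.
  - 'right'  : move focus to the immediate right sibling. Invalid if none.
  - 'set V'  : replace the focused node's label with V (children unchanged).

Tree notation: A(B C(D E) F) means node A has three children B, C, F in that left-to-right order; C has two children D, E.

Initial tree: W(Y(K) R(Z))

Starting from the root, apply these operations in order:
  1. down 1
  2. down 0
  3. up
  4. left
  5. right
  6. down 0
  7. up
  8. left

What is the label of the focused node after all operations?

Answer: Y

Derivation:
Step 1 (down 1): focus=R path=1 depth=1 children=['Z'] left=['Y'] right=[] parent=W
Step 2 (down 0): focus=Z path=1/0 depth=2 children=[] left=[] right=[] parent=R
Step 3 (up): focus=R path=1 depth=1 children=['Z'] left=['Y'] right=[] parent=W
Step 4 (left): focus=Y path=0 depth=1 children=['K'] left=[] right=['R'] parent=W
Step 5 (right): focus=R path=1 depth=1 children=['Z'] left=['Y'] right=[] parent=W
Step 6 (down 0): focus=Z path=1/0 depth=2 children=[] left=[] right=[] parent=R
Step 7 (up): focus=R path=1 depth=1 children=['Z'] left=['Y'] right=[] parent=W
Step 8 (left): focus=Y path=0 depth=1 children=['K'] left=[] right=['R'] parent=W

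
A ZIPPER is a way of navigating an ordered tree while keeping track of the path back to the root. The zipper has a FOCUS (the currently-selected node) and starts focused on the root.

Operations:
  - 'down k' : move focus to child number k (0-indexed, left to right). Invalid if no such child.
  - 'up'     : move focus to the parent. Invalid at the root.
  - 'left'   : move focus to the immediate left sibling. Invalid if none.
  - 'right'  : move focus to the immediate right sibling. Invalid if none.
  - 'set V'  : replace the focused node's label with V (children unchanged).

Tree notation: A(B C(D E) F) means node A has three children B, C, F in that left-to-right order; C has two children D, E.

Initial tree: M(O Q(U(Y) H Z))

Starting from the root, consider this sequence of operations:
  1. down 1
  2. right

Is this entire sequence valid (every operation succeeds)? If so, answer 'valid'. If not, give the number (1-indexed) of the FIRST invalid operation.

Step 1 (down 1): focus=Q path=1 depth=1 children=['U', 'H', 'Z'] left=['O'] right=[] parent=M
Step 2 (right): INVALID

Answer: 2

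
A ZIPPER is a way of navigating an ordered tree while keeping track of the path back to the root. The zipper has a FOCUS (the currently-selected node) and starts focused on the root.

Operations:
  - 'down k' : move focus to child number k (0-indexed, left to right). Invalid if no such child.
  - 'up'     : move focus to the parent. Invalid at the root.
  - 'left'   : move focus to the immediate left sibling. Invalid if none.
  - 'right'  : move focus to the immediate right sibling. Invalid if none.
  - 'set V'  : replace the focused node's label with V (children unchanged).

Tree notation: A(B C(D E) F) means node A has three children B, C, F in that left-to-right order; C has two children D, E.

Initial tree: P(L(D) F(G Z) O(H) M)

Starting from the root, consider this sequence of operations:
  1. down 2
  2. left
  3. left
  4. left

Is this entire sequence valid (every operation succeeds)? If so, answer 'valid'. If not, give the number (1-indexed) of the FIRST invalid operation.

Answer: 4

Derivation:
Step 1 (down 2): focus=O path=2 depth=1 children=['H'] left=['L', 'F'] right=['M'] parent=P
Step 2 (left): focus=F path=1 depth=1 children=['G', 'Z'] left=['L'] right=['O', 'M'] parent=P
Step 3 (left): focus=L path=0 depth=1 children=['D'] left=[] right=['F', 'O', 'M'] parent=P
Step 4 (left): INVALID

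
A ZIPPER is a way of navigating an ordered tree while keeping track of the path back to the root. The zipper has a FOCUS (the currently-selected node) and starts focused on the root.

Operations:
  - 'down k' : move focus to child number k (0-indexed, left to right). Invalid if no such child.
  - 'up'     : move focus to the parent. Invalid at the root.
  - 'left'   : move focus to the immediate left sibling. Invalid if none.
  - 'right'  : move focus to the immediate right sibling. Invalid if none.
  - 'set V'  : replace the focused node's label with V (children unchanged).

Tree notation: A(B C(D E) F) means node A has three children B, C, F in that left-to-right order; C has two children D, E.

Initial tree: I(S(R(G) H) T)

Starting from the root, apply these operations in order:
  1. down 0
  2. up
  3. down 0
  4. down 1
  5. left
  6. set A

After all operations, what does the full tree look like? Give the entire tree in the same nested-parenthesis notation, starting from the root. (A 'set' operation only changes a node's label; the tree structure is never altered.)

Step 1 (down 0): focus=S path=0 depth=1 children=['R', 'H'] left=[] right=['T'] parent=I
Step 2 (up): focus=I path=root depth=0 children=['S', 'T'] (at root)
Step 3 (down 0): focus=S path=0 depth=1 children=['R', 'H'] left=[] right=['T'] parent=I
Step 4 (down 1): focus=H path=0/1 depth=2 children=[] left=['R'] right=[] parent=S
Step 5 (left): focus=R path=0/0 depth=2 children=['G'] left=[] right=['H'] parent=S
Step 6 (set A): focus=A path=0/0 depth=2 children=['G'] left=[] right=['H'] parent=S

Answer: I(S(A(G) H) T)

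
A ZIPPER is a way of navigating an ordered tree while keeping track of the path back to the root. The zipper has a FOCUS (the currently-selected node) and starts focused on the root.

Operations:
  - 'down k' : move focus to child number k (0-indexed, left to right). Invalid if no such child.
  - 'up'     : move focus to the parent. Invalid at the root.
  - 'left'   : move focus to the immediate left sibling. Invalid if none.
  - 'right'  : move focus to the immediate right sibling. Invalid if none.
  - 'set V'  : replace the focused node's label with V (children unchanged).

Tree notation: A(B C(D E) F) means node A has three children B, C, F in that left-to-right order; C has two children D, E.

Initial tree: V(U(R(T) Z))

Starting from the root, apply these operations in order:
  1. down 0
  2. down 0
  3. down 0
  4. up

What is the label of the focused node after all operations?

Step 1 (down 0): focus=U path=0 depth=1 children=['R', 'Z'] left=[] right=[] parent=V
Step 2 (down 0): focus=R path=0/0 depth=2 children=['T'] left=[] right=['Z'] parent=U
Step 3 (down 0): focus=T path=0/0/0 depth=3 children=[] left=[] right=[] parent=R
Step 4 (up): focus=R path=0/0 depth=2 children=['T'] left=[] right=['Z'] parent=U

Answer: R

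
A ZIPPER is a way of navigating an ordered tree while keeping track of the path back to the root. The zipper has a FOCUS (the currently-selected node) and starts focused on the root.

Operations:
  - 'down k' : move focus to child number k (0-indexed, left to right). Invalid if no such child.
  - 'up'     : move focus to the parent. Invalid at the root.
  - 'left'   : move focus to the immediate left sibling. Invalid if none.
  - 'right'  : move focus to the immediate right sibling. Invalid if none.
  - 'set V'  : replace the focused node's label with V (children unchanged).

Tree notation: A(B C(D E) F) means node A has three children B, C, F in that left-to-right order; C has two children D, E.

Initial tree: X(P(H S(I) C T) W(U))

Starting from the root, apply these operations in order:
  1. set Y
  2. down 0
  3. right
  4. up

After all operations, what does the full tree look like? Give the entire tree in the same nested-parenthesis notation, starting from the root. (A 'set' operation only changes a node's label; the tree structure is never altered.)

Step 1 (set Y): focus=Y path=root depth=0 children=['P', 'W'] (at root)
Step 2 (down 0): focus=P path=0 depth=1 children=['H', 'S', 'C', 'T'] left=[] right=['W'] parent=Y
Step 3 (right): focus=W path=1 depth=1 children=['U'] left=['P'] right=[] parent=Y
Step 4 (up): focus=Y path=root depth=0 children=['P', 'W'] (at root)

Answer: Y(P(H S(I) C T) W(U))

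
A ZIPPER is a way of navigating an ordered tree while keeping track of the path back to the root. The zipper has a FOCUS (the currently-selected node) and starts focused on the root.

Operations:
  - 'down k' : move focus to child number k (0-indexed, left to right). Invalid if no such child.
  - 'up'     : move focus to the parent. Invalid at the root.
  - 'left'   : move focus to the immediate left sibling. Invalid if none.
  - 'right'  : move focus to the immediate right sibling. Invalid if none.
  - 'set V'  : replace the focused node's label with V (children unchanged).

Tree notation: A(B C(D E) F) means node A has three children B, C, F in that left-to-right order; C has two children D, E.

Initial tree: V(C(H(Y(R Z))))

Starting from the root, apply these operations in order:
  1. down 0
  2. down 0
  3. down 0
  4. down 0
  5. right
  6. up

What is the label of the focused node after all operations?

Answer: Y

Derivation:
Step 1 (down 0): focus=C path=0 depth=1 children=['H'] left=[] right=[] parent=V
Step 2 (down 0): focus=H path=0/0 depth=2 children=['Y'] left=[] right=[] parent=C
Step 3 (down 0): focus=Y path=0/0/0 depth=3 children=['R', 'Z'] left=[] right=[] parent=H
Step 4 (down 0): focus=R path=0/0/0/0 depth=4 children=[] left=[] right=['Z'] parent=Y
Step 5 (right): focus=Z path=0/0/0/1 depth=4 children=[] left=['R'] right=[] parent=Y
Step 6 (up): focus=Y path=0/0/0 depth=3 children=['R', 'Z'] left=[] right=[] parent=H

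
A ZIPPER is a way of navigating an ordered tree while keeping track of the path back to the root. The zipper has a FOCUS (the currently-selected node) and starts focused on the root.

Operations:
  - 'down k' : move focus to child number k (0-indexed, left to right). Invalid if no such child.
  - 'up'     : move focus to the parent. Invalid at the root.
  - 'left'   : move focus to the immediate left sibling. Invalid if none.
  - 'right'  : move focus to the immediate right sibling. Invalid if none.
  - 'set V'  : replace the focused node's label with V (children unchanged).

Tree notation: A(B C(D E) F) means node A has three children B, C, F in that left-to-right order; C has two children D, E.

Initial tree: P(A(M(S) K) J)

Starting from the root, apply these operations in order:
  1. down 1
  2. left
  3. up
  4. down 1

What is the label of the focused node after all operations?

Step 1 (down 1): focus=J path=1 depth=1 children=[] left=['A'] right=[] parent=P
Step 2 (left): focus=A path=0 depth=1 children=['M', 'K'] left=[] right=['J'] parent=P
Step 3 (up): focus=P path=root depth=0 children=['A', 'J'] (at root)
Step 4 (down 1): focus=J path=1 depth=1 children=[] left=['A'] right=[] parent=P

Answer: J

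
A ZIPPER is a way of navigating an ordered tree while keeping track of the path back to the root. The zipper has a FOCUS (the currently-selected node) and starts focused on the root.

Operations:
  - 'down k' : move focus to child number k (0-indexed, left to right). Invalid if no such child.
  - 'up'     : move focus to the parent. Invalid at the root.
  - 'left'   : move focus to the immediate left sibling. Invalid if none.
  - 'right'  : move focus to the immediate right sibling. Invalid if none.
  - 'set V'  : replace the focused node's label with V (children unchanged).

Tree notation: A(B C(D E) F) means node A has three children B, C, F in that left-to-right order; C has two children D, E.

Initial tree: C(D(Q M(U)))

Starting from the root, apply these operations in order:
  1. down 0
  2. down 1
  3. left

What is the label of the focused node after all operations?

Answer: Q

Derivation:
Step 1 (down 0): focus=D path=0 depth=1 children=['Q', 'M'] left=[] right=[] parent=C
Step 2 (down 1): focus=M path=0/1 depth=2 children=['U'] left=['Q'] right=[] parent=D
Step 3 (left): focus=Q path=0/0 depth=2 children=[] left=[] right=['M'] parent=D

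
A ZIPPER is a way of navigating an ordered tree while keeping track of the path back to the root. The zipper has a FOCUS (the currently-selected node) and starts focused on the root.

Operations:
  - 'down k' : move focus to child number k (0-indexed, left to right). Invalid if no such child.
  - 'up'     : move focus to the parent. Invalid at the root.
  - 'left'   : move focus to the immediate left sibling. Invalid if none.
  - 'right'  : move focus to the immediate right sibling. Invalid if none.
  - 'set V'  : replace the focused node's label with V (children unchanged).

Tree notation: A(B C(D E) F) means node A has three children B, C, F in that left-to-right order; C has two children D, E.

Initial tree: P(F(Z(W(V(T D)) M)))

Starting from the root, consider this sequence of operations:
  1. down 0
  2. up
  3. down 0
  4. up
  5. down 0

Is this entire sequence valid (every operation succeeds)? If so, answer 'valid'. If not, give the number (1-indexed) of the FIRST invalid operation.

Step 1 (down 0): focus=F path=0 depth=1 children=['Z'] left=[] right=[] parent=P
Step 2 (up): focus=P path=root depth=0 children=['F'] (at root)
Step 3 (down 0): focus=F path=0 depth=1 children=['Z'] left=[] right=[] parent=P
Step 4 (up): focus=P path=root depth=0 children=['F'] (at root)
Step 5 (down 0): focus=F path=0 depth=1 children=['Z'] left=[] right=[] parent=P

Answer: valid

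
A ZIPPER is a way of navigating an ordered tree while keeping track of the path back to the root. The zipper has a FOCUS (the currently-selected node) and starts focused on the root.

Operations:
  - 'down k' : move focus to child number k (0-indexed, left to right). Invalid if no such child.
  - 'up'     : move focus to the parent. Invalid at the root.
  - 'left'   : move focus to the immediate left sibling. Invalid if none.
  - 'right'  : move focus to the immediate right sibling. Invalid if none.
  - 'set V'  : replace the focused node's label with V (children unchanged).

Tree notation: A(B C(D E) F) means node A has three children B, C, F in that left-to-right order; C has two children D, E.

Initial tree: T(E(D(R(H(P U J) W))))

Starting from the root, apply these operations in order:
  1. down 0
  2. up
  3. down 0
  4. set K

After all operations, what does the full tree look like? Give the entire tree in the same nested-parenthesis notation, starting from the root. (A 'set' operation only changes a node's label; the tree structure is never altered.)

Answer: T(K(D(R(H(P U J) W))))

Derivation:
Step 1 (down 0): focus=E path=0 depth=1 children=['D'] left=[] right=[] parent=T
Step 2 (up): focus=T path=root depth=0 children=['E'] (at root)
Step 3 (down 0): focus=E path=0 depth=1 children=['D'] left=[] right=[] parent=T
Step 4 (set K): focus=K path=0 depth=1 children=['D'] left=[] right=[] parent=T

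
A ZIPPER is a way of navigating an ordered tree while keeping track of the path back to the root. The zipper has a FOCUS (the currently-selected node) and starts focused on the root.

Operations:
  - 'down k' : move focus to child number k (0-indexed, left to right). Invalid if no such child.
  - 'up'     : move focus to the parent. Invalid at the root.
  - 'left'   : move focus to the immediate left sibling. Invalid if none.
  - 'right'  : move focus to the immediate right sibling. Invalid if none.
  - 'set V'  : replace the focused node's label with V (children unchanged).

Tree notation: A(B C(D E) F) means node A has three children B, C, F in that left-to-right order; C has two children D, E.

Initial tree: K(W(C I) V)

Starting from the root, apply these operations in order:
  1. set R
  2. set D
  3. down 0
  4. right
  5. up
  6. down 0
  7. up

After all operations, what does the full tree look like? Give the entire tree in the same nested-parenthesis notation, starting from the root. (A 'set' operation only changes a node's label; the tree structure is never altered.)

Step 1 (set R): focus=R path=root depth=0 children=['W', 'V'] (at root)
Step 2 (set D): focus=D path=root depth=0 children=['W', 'V'] (at root)
Step 3 (down 0): focus=W path=0 depth=1 children=['C', 'I'] left=[] right=['V'] parent=D
Step 4 (right): focus=V path=1 depth=1 children=[] left=['W'] right=[] parent=D
Step 5 (up): focus=D path=root depth=0 children=['W', 'V'] (at root)
Step 6 (down 0): focus=W path=0 depth=1 children=['C', 'I'] left=[] right=['V'] parent=D
Step 7 (up): focus=D path=root depth=0 children=['W', 'V'] (at root)

Answer: D(W(C I) V)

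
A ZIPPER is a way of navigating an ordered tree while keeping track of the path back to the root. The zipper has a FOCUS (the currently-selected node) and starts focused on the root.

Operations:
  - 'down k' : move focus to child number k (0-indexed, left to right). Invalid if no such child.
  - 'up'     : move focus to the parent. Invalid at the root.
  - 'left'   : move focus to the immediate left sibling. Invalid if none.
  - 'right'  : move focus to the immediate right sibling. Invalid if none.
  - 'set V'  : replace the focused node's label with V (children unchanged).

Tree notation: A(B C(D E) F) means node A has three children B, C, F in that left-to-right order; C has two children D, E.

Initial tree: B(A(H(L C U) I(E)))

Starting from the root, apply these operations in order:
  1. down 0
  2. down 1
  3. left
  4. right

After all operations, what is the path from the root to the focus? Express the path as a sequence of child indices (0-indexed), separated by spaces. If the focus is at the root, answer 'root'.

Step 1 (down 0): focus=A path=0 depth=1 children=['H', 'I'] left=[] right=[] parent=B
Step 2 (down 1): focus=I path=0/1 depth=2 children=['E'] left=['H'] right=[] parent=A
Step 3 (left): focus=H path=0/0 depth=2 children=['L', 'C', 'U'] left=[] right=['I'] parent=A
Step 4 (right): focus=I path=0/1 depth=2 children=['E'] left=['H'] right=[] parent=A

Answer: 0 1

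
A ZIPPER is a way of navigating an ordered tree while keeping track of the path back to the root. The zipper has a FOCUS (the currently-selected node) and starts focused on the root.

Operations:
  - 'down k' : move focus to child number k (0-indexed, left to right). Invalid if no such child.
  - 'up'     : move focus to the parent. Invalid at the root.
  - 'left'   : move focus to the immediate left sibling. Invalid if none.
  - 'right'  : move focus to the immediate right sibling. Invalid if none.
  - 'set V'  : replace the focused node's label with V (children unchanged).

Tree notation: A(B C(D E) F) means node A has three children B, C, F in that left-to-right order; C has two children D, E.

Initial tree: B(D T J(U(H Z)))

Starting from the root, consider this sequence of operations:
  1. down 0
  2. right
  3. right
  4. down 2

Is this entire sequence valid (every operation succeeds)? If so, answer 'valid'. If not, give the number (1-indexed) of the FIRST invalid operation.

Step 1 (down 0): focus=D path=0 depth=1 children=[] left=[] right=['T', 'J'] parent=B
Step 2 (right): focus=T path=1 depth=1 children=[] left=['D'] right=['J'] parent=B
Step 3 (right): focus=J path=2 depth=1 children=['U'] left=['D', 'T'] right=[] parent=B
Step 4 (down 2): INVALID

Answer: 4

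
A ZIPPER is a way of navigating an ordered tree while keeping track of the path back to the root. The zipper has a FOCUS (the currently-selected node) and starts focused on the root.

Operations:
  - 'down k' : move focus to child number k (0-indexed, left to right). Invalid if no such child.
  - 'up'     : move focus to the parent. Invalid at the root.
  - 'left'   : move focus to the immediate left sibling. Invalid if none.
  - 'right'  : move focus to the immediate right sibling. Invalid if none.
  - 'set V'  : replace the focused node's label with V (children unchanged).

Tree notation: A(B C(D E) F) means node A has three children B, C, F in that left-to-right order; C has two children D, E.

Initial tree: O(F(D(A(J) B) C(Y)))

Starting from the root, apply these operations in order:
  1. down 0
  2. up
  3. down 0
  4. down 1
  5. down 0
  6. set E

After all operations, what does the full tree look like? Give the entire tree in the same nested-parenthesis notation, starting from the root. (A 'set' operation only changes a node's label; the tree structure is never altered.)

Answer: O(F(D(A(J) B) C(E)))

Derivation:
Step 1 (down 0): focus=F path=0 depth=1 children=['D', 'C'] left=[] right=[] parent=O
Step 2 (up): focus=O path=root depth=0 children=['F'] (at root)
Step 3 (down 0): focus=F path=0 depth=1 children=['D', 'C'] left=[] right=[] parent=O
Step 4 (down 1): focus=C path=0/1 depth=2 children=['Y'] left=['D'] right=[] parent=F
Step 5 (down 0): focus=Y path=0/1/0 depth=3 children=[] left=[] right=[] parent=C
Step 6 (set E): focus=E path=0/1/0 depth=3 children=[] left=[] right=[] parent=C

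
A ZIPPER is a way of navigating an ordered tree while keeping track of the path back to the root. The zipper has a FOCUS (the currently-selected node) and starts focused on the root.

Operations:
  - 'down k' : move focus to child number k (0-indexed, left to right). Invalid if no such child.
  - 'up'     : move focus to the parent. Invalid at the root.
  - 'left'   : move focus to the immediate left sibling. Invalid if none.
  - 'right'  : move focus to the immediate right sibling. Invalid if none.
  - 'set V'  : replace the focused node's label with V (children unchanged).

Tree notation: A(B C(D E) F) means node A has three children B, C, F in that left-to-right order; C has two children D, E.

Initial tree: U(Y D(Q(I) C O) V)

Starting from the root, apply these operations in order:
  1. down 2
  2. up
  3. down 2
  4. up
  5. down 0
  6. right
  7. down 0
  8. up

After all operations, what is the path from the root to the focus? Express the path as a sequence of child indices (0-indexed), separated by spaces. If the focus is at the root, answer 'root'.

Step 1 (down 2): focus=V path=2 depth=1 children=[] left=['Y', 'D'] right=[] parent=U
Step 2 (up): focus=U path=root depth=0 children=['Y', 'D', 'V'] (at root)
Step 3 (down 2): focus=V path=2 depth=1 children=[] left=['Y', 'D'] right=[] parent=U
Step 4 (up): focus=U path=root depth=0 children=['Y', 'D', 'V'] (at root)
Step 5 (down 0): focus=Y path=0 depth=1 children=[] left=[] right=['D', 'V'] parent=U
Step 6 (right): focus=D path=1 depth=1 children=['Q', 'C', 'O'] left=['Y'] right=['V'] parent=U
Step 7 (down 0): focus=Q path=1/0 depth=2 children=['I'] left=[] right=['C', 'O'] parent=D
Step 8 (up): focus=D path=1 depth=1 children=['Q', 'C', 'O'] left=['Y'] right=['V'] parent=U

Answer: 1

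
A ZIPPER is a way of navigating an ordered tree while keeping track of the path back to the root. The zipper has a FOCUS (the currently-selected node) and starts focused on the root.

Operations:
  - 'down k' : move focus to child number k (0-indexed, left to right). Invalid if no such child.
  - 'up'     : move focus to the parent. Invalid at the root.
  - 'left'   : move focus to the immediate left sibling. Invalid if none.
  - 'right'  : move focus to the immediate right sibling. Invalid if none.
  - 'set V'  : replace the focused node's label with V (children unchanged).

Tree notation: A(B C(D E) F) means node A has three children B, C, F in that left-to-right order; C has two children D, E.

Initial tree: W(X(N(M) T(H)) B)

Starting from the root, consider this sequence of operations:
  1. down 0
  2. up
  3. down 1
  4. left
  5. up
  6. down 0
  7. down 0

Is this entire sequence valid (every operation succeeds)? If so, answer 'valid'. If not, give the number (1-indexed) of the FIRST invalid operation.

Step 1 (down 0): focus=X path=0 depth=1 children=['N', 'T'] left=[] right=['B'] parent=W
Step 2 (up): focus=W path=root depth=0 children=['X', 'B'] (at root)
Step 3 (down 1): focus=B path=1 depth=1 children=[] left=['X'] right=[] parent=W
Step 4 (left): focus=X path=0 depth=1 children=['N', 'T'] left=[] right=['B'] parent=W
Step 5 (up): focus=W path=root depth=0 children=['X', 'B'] (at root)
Step 6 (down 0): focus=X path=0 depth=1 children=['N', 'T'] left=[] right=['B'] parent=W
Step 7 (down 0): focus=N path=0/0 depth=2 children=['M'] left=[] right=['T'] parent=X

Answer: valid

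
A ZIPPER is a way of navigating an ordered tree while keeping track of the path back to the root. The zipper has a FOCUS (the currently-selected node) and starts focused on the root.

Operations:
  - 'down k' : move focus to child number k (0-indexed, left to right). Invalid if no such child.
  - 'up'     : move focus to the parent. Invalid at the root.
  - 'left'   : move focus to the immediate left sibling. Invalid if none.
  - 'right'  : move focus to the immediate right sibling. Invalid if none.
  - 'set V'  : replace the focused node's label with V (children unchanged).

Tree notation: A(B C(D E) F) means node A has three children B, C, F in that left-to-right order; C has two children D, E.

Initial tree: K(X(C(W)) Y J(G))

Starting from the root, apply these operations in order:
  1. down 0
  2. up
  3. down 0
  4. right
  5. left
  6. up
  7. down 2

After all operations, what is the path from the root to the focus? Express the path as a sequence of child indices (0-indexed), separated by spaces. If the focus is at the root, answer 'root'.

Step 1 (down 0): focus=X path=0 depth=1 children=['C'] left=[] right=['Y', 'J'] parent=K
Step 2 (up): focus=K path=root depth=0 children=['X', 'Y', 'J'] (at root)
Step 3 (down 0): focus=X path=0 depth=1 children=['C'] left=[] right=['Y', 'J'] parent=K
Step 4 (right): focus=Y path=1 depth=1 children=[] left=['X'] right=['J'] parent=K
Step 5 (left): focus=X path=0 depth=1 children=['C'] left=[] right=['Y', 'J'] parent=K
Step 6 (up): focus=K path=root depth=0 children=['X', 'Y', 'J'] (at root)
Step 7 (down 2): focus=J path=2 depth=1 children=['G'] left=['X', 'Y'] right=[] parent=K

Answer: 2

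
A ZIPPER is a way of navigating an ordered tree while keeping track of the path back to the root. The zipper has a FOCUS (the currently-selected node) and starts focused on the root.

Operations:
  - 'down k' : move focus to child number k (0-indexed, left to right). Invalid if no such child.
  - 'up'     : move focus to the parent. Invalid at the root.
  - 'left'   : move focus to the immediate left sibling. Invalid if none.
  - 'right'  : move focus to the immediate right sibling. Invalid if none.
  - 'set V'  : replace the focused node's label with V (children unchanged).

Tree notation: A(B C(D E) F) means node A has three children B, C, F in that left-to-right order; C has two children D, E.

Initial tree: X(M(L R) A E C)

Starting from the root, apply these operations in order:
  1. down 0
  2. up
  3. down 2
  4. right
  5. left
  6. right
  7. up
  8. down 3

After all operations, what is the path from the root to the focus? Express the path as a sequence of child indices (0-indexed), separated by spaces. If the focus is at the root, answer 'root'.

Answer: 3

Derivation:
Step 1 (down 0): focus=M path=0 depth=1 children=['L', 'R'] left=[] right=['A', 'E', 'C'] parent=X
Step 2 (up): focus=X path=root depth=0 children=['M', 'A', 'E', 'C'] (at root)
Step 3 (down 2): focus=E path=2 depth=1 children=[] left=['M', 'A'] right=['C'] parent=X
Step 4 (right): focus=C path=3 depth=1 children=[] left=['M', 'A', 'E'] right=[] parent=X
Step 5 (left): focus=E path=2 depth=1 children=[] left=['M', 'A'] right=['C'] parent=X
Step 6 (right): focus=C path=3 depth=1 children=[] left=['M', 'A', 'E'] right=[] parent=X
Step 7 (up): focus=X path=root depth=0 children=['M', 'A', 'E', 'C'] (at root)
Step 8 (down 3): focus=C path=3 depth=1 children=[] left=['M', 'A', 'E'] right=[] parent=X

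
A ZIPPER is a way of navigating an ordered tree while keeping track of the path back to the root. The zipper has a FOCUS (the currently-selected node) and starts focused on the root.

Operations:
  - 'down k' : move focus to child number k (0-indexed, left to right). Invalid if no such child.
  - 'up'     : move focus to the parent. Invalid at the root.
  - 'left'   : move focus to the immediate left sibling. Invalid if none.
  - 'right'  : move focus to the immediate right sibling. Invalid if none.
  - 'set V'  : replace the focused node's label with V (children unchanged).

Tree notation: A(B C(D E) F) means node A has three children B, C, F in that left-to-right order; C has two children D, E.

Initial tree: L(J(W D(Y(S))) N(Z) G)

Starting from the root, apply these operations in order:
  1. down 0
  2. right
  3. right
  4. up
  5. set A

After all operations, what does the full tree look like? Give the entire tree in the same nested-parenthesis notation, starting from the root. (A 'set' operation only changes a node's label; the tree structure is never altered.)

Step 1 (down 0): focus=J path=0 depth=1 children=['W', 'D'] left=[] right=['N', 'G'] parent=L
Step 2 (right): focus=N path=1 depth=1 children=['Z'] left=['J'] right=['G'] parent=L
Step 3 (right): focus=G path=2 depth=1 children=[] left=['J', 'N'] right=[] parent=L
Step 4 (up): focus=L path=root depth=0 children=['J', 'N', 'G'] (at root)
Step 5 (set A): focus=A path=root depth=0 children=['J', 'N', 'G'] (at root)

Answer: A(J(W D(Y(S))) N(Z) G)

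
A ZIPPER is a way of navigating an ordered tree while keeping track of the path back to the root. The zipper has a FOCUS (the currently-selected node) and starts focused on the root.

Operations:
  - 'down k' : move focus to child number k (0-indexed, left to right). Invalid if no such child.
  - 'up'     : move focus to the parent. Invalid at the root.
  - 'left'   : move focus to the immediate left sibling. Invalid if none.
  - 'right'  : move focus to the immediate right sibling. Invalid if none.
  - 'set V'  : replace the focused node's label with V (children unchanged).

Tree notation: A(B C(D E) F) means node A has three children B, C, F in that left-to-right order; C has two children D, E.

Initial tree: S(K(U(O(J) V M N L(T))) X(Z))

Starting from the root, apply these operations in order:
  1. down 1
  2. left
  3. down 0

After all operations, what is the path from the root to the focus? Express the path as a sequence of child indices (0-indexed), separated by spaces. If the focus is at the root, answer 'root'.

Answer: 0 0

Derivation:
Step 1 (down 1): focus=X path=1 depth=1 children=['Z'] left=['K'] right=[] parent=S
Step 2 (left): focus=K path=0 depth=1 children=['U'] left=[] right=['X'] parent=S
Step 3 (down 0): focus=U path=0/0 depth=2 children=['O', 'V', 'M', 'N', 'L'] left=[] right=[] parent=K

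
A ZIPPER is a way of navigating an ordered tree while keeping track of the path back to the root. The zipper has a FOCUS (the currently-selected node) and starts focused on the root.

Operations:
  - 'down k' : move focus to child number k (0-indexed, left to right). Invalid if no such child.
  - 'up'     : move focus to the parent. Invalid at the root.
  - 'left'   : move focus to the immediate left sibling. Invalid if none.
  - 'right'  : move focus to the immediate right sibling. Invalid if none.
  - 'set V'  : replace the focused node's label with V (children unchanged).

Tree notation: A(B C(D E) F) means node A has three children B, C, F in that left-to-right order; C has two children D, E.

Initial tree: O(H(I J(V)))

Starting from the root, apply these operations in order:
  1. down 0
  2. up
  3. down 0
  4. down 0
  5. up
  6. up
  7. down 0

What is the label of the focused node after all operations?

Answer: H

Derivation:
Step 1 (down 0): focus=H path=0 depth=1 children=['I', 'J'] left=[] right=[] parent=O
Step 2 (up): focus=O path=root depth=0 children=['H'] (at root)
Step 3 (down 0): focus=H path=0 depth=1 children=['I', 'J'] left=[] right=[] parent=O
Step 4 (down 0): focus=I path=0/0 depth=2 children=[] left=[] right=['J'] parent=H
Step 5 (up): focus=H path=0 depth=1 children=['I', 'J'] left=[] right=[] parent=O
Step 6 (up): focus=O path=root depth=0 children=['H'] (at root)
Step 7 (down 0): focus=H path=0 depth=1 children=['I', 'J'] left=[] right=[] parent=O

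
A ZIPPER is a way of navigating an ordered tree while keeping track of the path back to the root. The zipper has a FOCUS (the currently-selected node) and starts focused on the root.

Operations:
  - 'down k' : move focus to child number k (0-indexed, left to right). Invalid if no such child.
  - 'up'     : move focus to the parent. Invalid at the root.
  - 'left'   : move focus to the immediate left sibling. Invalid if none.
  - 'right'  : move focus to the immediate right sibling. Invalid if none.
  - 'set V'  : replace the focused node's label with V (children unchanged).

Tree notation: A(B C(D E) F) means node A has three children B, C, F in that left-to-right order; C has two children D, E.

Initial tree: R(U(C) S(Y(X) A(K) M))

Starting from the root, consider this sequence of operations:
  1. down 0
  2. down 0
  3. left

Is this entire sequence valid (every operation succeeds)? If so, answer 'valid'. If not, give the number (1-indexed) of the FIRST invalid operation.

Answer: 3

Derivation:
Step 1 (down 0): focus=U path=0 depth=1 children=['C'] left=[] right=['S'] parent=R
Step 2 (down 0): focus=C path=0/0 depth=2 children=[] left=[] right=[] parent=U
Step 3 (left): INVALID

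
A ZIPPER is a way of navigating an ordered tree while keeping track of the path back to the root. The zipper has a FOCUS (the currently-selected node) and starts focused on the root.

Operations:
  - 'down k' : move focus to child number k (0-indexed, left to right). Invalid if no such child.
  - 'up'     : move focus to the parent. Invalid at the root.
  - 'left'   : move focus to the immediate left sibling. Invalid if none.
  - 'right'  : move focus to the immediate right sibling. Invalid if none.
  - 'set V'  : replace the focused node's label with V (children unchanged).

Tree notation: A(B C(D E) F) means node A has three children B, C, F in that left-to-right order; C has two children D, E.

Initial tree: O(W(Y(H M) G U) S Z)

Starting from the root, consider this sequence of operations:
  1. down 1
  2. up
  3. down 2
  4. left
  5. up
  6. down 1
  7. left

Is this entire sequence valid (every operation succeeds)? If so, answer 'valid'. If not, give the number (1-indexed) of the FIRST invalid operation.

Step 1 (down 1): focus=S path=1 depth=1 children=[] left=['W'] right=['Z'] parent=O
Step 2 (up): focus=O path=root depth=0 children=['W', 'S', 'Z'] (at root)
Step 3 (down 2): focus=Z path=2 depth=1 children=[] left=['W', 'S'] right=[] parent=O
Step 4 (left): focus=S path=1 depth=1 children=[] left=['W'] right=['Z'] parent=O
Step 5 (up): focus=O path=root depth=0 children=['W', 'S', 'Z'] (at root)
Step 6 (down 1): focus=S path=1 depth=1 children=[] left=['W'] right=['Z'] parent=O
Step 7 (left): focus=W path=0 depth=1 children=['Y', 'G', 'U'] left=[] right=['S', 'Z'] parent=O

Answer: valid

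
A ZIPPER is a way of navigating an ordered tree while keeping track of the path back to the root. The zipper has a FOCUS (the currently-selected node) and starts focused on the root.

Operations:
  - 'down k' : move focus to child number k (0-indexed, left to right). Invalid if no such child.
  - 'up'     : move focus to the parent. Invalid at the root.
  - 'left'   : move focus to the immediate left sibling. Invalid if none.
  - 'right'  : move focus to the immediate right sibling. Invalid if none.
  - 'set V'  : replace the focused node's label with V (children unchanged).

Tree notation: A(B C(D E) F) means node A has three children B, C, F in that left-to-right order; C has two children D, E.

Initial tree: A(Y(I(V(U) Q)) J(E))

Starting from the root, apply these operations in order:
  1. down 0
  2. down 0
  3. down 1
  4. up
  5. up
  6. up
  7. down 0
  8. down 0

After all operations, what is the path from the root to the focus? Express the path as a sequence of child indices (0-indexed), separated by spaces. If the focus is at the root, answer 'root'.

Answer: 0 0

Derivation:
Step 1 (down 0): focus=Y path=0 depth=1 children=['I'] left=[] right=['J'] parent=A
Step 2 (down 0): focus=I path=0/0 depth=2 children=['V', 'Q'] left=[] right=[] parent=Y
Step 3 (down 1): focus=Q path=0/0/1 depth=3 children=[] left=['V'] right=[] parent=I
Step 4 (up): focus=I path=0/0 depth=2 children=['V', 'Q'] left=[] right=[] parent=Y
Step 5 (up): focus=Y path=0 depth=1 children=['I'] left=[] right=['J'] parent=A
Step 6 (up): focus=A path=root depth=0 children=['Y', 'J'] (at root)
Step 7 (down 0): focus=Y path=0 depth=1 children=['I'] left=[] right=['J'] parent=A
Step 8 (down 0): focus=I path=0/0 depth=2 children=['V', 'Q'] left=[] right=[] parent=Y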